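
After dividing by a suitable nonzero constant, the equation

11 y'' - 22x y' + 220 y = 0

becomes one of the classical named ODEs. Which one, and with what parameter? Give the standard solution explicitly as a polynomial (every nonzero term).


All three coefficients share the factor 11; dividing through by 11 gives  y'' - 2x y' + 20 y = 0.
This matches the Hermite equation y'' - 2x y' + 2n y = 0 with 2n = 20, so n = 10; the polynomial solution is H_10(x).
With y = sum_k a_k x^k, matching x^k gives (k+2)(k+1) a_{k+2} = 2(k - n) a_k = 2(k - 10) a_k. The right side vanishes at k = 10, so the series with the parity of 10 terminates at degree 10.
Standard normalization: leading coefficient of H_n is 2^n, so a_10 = 2^10 = 1024. Work downward with a_k = (k+1)(k+2) a_{k+2} / (2(k - n)):
  a_8 = (9)(10)(1024) / (2(8 - 10)) = 92160/(-4) = -23040
  a_6 = (7)(8)(-23040) / (2(6 - 10)) = -1290240/(-8) = 161280
  a_4 = (5)(6)(161280) / (2(4 - 10)) = 4838400/(-12) = -403200
  a_2 = (3)(4)(-403200) / (2(2 - 10)) = -4838400/(-16) = 302400
  a_0 = (1)(2)(302400) / (2(0 - 10)) = 604800/(-20) = -30240
Hence H_10(x) = 1024 x^10 - 23040 x^8 + 161280 x^6 - 403200 x^4 + 302400 x^2 - 30240.

H_10(x); series = 1024 x^10 - 23040 x^8 + 161280 x^6 - 403200 x^4 + 302400 x^2 - 30240


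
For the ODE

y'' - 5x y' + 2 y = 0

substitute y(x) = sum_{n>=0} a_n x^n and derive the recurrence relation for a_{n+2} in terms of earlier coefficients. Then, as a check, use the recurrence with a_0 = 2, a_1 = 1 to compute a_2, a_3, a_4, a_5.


Substitute y = sum_n a_n x^n.
y''(x) has coefficient (n+2)(n+1) a_{n+2} at x^n;
-5 x y'(x) has coefficient -5 n a_n at x^n (shift);
2 y(x) has coefficient 2 a_n at x^n.
Matching x^n: (n+2)(n+1) a_{n+2} + (-5n + 2) a_n = 0.
Thus a_{n+2} = (5n - 2) / ((n+1)(n+2)) * a_n.

Check with a_0 = 2, a_1 = 1 (apply the recurrence for n = 0, 1, 2, 3): a_0 = 2, a_1 = 1, a_2 = -2, a_3 = 1/2, a_4 = -4/3, a_5 = 13/40.

a_(n+2) = (5n - 2) / ((n+1)(n+2)) * a_n; check: a_0 = 2, a_1 = 1, a_2 = -2, a_3 = 1/2, a_4 = -4/3, a_5 = 13/40


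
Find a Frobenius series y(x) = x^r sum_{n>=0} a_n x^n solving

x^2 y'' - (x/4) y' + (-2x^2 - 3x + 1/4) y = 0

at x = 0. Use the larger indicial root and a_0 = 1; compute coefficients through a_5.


Write in Frobenius form y'' + (p(x)/x) y' + (q(x)/x^2) y = 0:
  p(x) = -1/4,  q(x) = -2x^2 - 3x + 1/4.
Indicial equation: r(r-1) + (-1/4) r + (1/4) = 0 -> roots r_1 = 1, r_2 = 1/4.
Take r = r_1 = 1. Let y(x) = x^r sum_{n>=0} a_n x^n with a_0 = 1.
Substitute y = x^r sum a_n x^n and match x^{r+n}. The recurrence is
  D(n) a_n - 3 a_{n-1} - 2 a_{n-2} = 0,  where D(n) = (r+n)(r+n-1) + (-1/4)(r+n) + (1/4).
  a_n = [3 a_{n-1} + 2 a_{n-2}] / D(n).
Since the indicial polynomial factors as (r - r_1)(r - r_2), D(n) = (r_1 + n - r_1)(r_1 + n - r_2) = n(n + 3/4).
Evaluating step by step (a_0 = 1):
  n = 1: D(1) = 1(1 + 3/4) = 7/4; numerator = 3(1) = 3; a_1 = (3)/(7/4) = 12/7
  n = 2: D(2) = 2(2 + 3/4) = 11/2; numerator = 3(12/7) + 2(1) = 50/7; a_2 = (50/7)/(11/2) = 100/77
  n = 3: D(3) = 3(3 + 3/4) = 45/4; numerator = 3(100/77) + 2(12/7) = 564/77; a_3 = (564/77)/(45/4) = 752/1155
  n = 4: D(4) = 4(4 + 3/4) = 19; numerator = 3(752/1155) + 2(100/77) = 1752/385; a_4 = (1752/385)/(19) = 1752/7315
  n = 5: D(5) = 5(5 + 3/4) = 115/4; numerator = 3(1752/7315) + 2(752/1155) = 44344/21945; a_5 = (44344/21945)/(115/4) = 7712/109725

r = 1; a_0 = 1; a_1 = 12/7; a_2 = 100/77; a_3 = 752/1155; a_4 = 1752/7315; a_5 = 7712/109725


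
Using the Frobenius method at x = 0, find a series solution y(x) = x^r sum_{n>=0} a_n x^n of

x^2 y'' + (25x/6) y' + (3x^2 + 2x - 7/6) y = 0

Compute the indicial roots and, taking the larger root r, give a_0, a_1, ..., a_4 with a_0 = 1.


Write in Frobenius form y'' + (p(x)/x) y' + (q(x)/x^2) y = 0:
  p(x) = 25/6,  q(x) = 3x^2 + 2x - 7/6.
Indicial equation: r(r-1) + (25/6) r + (-7/6) = 0 -> roots r_1 = 1/3, r_2 = -7/2.
Take r = r_1 = 1/3. Let y(x) = x^r sum_{n>=0} a_n x^n with a_0 = 1.
Substitute y = x^r sum a_n x^n and match x^{r+n}. The recurrence is
  D(n) a_n + 2 a_{n-1} + 3 a_{n-2} = 0,  where D(n) = (r+n)(r+n-1) + (25/6)(r+n) + (-7/6).
  a_n = [-2 a_{n-1} - 3 a_{n-2}] / D(n).
Since the indicial polynomial factors as (r - r_1)(r - r_2), D(n) = (r_1 + n - r_1)(r_1 + n - r_2) = n(n + 23/6).
Evaluating step by step (a_0 = 1):
  n = 1: D(1) = 1(1 + 23/6) = 29/6; numerator = -2(1) = -2; a_1 = (-2)/(29/6) = -12/29
  n = 2: D(2) = 2(2 + 23/6) = 35/3; numerator = -2(-12/29) - 3(1) = -63/29; a_2 = (-63/29)/(35/3) = -27/145
  n = 3: D(3) = 3(3 + 23/6) = 41/2; numerator = -2(-27/145) - 3(-12/29) = 234/145; a_3 = (234/145)/(41/2) = 468/5945
  n = 4: D(4) = 4(4 + 23/6) = 94/3; numerator = -2(468/5945) - 3(-27/145) = 477/1189; a_4 = (477/1189)/(94/3) = 1431/111766

r = 1/3; a_0 = 1; a_1 = -12/29; a_2 = -27/145; a_3 = 468/5945; a_4 = 1431/111766


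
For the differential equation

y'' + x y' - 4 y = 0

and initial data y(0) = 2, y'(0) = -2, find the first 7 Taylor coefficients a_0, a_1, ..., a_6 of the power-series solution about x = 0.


Ansatz: y(x) = sum_{n>=0} a_n x^n, so y'(x) = sum_{n>=1} n a_n x^(n-1) and y''(x) = sum_{n>=2} n(n-1) a_n x^(n-2).
Substitute into P(x) y'' + Q(x) y' + R(x) y = 0 with P(x) = 1, Q(x) = x, R(x) = -4, and match powers of x.
Initial conditions: a_0 = 2, a_1 = -2.
Setting the coefficient of each power of x to zero and solving order by order (substituting the coefficients already found):
  x^0: 2 a_2 - 4 a_0 = 0  ->  2 a_2 = 4 a_0 = 8  ->  a_2 = 4
  x^1: 6 a_3 - 3 a_1 = 0  ->  6 a_3 = 3 a_1 = -6  ->  a_3 = -1
  x^2: 12 a_4 - 2 a_2 = 0  ->  12 a_4 = 2 a_2 = 8  ->  a_4 = 2/3
  x^3: 20 a_5 - a_3 = 0  ->  20 a_5 = a_3 = -1  ->  a_5 = -1/20
  x^4: 30 a_6 = 0  ->  a_6 = 0
Truncated series: y(x) = 2 - 2 x + 4 x^2 - x^3 + (2/3) x^4 - (1/20) x^5 + O(x^7).

a_0 = 2; a_1 = -2; a_2 = 4; a_3 = -1; a_4 = 2/3; a_5 = -1/20; a_6 = 0


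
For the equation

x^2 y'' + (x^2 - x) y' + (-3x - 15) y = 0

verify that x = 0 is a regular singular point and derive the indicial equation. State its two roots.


Divide by x^2 to reach normal form y'' + P_1(x) y' + P_2(x) y = 0 with P_1(x) = 1 - 1/x and P_2(x) = -3/x - 15/x^2.
x = 0 is a singular point because the y'-coefficient 1 - 1/x has a pole at x = 0 and the y-coefficient -3/x - 15/x^2 has a pole at x = 0.
It is a regular singular point because x P_1(x) = p(x) = x - 1 and x^2 P_2(x) = q(x) = -3x - 15 are polynomials, hence analytic at x = 0.
p(0) = -1,  q(0) = -15.
Indicial equation: r(r-1) + p(0) r + q(0) = 0, i.e. r^2 + (p(0) - 1) r + q(0) = 0, i.e. r^2 - 2 r - 15 = 0.
Discriminant: (-2)^2 - 4(-15) = 64, so r = (2 ± 8)/2.
Solving: r_1 = 5, r_2 = -3.

indicial: r^2 - 2 r - 15 = 0; roots r_1 = 5, r_2 = -3


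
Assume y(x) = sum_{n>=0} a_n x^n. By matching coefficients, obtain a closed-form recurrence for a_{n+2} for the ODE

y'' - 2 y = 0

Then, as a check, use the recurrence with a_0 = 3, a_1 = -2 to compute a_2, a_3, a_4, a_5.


Substitute y = sum_n a_n x^n into y'' + (const) y = 0.
y''(x) = sum_{n>=0} (n+2)(n+1) a_{n+2} x^n.
The ODE becomes sum_n [(n+2)(n+1) a_{n+2} - 2 a_n] x^n = 0.
Setting each coefficient to zero gives the recurrence:
  (n+2)(n+1) a_{n+2} - 2 a_n = 0,
  a_{n+2} = 2 / ((n+1)(n+2)) a_n.

Check with a_0 = 3, a_1 = -2 (apply the recurrence for n = 0, 1, 2, 3): a_0 = 3, a_1 = -2, a_2 = 3, a_3 = -2/3, a_4 = 1/2, a_5 = -1/15.

a_{n+2} = 2/((n+1)(n+2)) * a_n; check: a_0 = 3, a_1 = -2, a_2 = 3, a_3 = -2/3, a_4 = 1/2, a_5 = -1/15


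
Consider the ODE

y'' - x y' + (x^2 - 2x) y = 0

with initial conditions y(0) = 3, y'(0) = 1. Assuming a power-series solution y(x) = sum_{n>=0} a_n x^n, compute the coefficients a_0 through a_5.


Ansatz: y(x) = sum_{n>=0} a_n x^n, so y'(x) = sum_{n>=1} n a_n x^(n-1) and y''(x) = sum_{n>=2} n(n-1) a_n x^(n-2).
Substitute into P(x) y'' + Q(x) y' + R(x) y = 0 with P(x) = 1, Q(x) = -x, R(x) = x^2 - 2x, and match powers of x.
Initial conditions: a_0 = 3, a_1 = 1.
Setting the coefficient of each power of x to zero and solving order by order (substituting the coefficients already found):
  x^0: 2 a_2 = 0  ->  a_2 = 0
  x^1: 6 a_3 - a_1 - 2 a_0 = 0  ->  6 a_3 = a_1 + 2 a_0 = 7  ->  a_3 = 7/6
  x^2: 12 a_4 - 2 a_2 - 2 a_1 + a_0 = 0  ->  12 a_4 = 2 a_2 + 2 a_1 - a_0 = -1  ->  a_4 = -1/12
  x^3: 20 a_5 - 3 a_3 - 2 a_2 + a_1 = 0  ->  20 a_5 = 3 a_3 + 2 a_2 - a_1 = 5/2  ->  a_5 = 1/8
Truncated series: y(x) = 3 + x + (7/6) x^3 - (1/12) x^4 + (1/8) x^5 + O(x^6).

a_0 = 3; a_1 = 1; a_2 = 0; a_3 = 7/6; a_4 = -1/12; a_5 = 1/8


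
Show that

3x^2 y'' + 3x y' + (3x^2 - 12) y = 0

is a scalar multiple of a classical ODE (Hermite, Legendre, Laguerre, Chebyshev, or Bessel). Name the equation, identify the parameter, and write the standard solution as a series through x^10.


All three coefficients share the factor 3; dividing through by 3 gives  x^2 y'' + x y' + (x^2 - 4) y = 0.
This matches the Bessel equation x^2 y'' + x y' + (x^2 - nu^2) y = 0 with nu^2 = 4, so nu = 2; the solution bounded at x = 0 is J_2(x).
Frobenius at x = 0: indicial roots ±nu; for r = nu the recurrence k(k + 2nu) c_k = -c_{k-2} gives the standard series J_nu(x) = sum_{k>=0} (-1)^k / (k! (k+nu)!) (x/2)^(2k+nu). Evaluate the first 5 terms:
  k = 0: (-1)^0 / (0! * 2! * 2^2) x^2 = 1/(1*2*4) x^2 = (1/8) x^2
  k = 1: (-1)^1 / (1! * 3! * 2^4) x^4 = -1/(1*6*16) x^4 = (-1/96) x^4
  k = 2: (-1)^2 / (2! * 4! * 2^6) x^6 = 1/(2*24*64) x^6 = (1/3072) x^6
  k = 3: (-1)^3 / (3! * 5! * 2^8) x^8 = -1/(6*120*256) x^8 = (-1/184320) x^8
  k = 4: (-1)^4 / (4! * 6! * 2^10) x^10 = 1/(24*720*1024) x^10 = (1/17694720) x^10
Hence J_2(x) = x^10/17694720 - x^8/184320 + x^6/3072 - x^4/96 + x^2/8 + ....

J_2(x); series = x^10/17694720 - x^8/184320 + x^6/3072 - x^4/96 + x^2/8


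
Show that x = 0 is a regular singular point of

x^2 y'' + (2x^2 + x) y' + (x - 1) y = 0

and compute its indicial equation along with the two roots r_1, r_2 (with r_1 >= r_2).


Divide by x^2 to reach normal form y'' + P_1(x) y' + P_2(x) y = 0 with P_1(x) = 2 + 1/x and P_2(x) = 1/x - 1/x^2.
x = 0 is a singular point because the y'-coefficient 2 + 1/x has a pole at x = 0 and the y-coefficient 1/x - 1/x^2 has a pole at x = 0.
It is a regular singular point because x P_1(x) = p(x) = 2x + 1 and x^2 P_2(x) = q(x) = x - 1 are polynomials, hence analytic at x = 0.
p(0) = 1,  q(0) = -1.
Indicial equation: r(r-1) + p(0) r + q(0) = 0, i.e. r^2 + (p(0) - 1) r + q(0) = 0, i.e. r^2 - 1 = 0.
Discriminant: (0)^2 - 4(-1) = 4, so r = (0 ± 2)/2.
Solving: r_1 = 1, r_2 = -1.

indicial: r^2 - 1 = 0; roots r_1 = 1, r_2 = -1


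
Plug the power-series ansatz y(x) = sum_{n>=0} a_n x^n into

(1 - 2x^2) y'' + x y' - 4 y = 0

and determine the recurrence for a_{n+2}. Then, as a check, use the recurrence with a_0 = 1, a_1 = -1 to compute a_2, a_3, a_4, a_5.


Substitute y = sum_n a_n x^n.
(1 - 2 x^2) y'' contributes (n+2)(n+1) a_{n+2} - 2 n(n-1) a_n at x^n.
x y'(x) contributes n a_n at x^n.
-4 y(x) contributes -4 a_n at x^n.
Matching x^n: (n+2)(n+1) a_{n+2} + (-2 n(n-1) + n - 4) a_n = 0.
Thus a_{n+2} = (2 n(n-1) - n + 4) / ((n+1)(n+2)) * a_n.

Check with a_0 = 1, a_1 = -1 (apply the recurrence for n = 0, 1, 2, 3): a_0 = 1, a_1 = -1, a_2 = 2, a_3 = -1/2, a_4 = 1, a_5 = -13/40.

a_(n+2) = (2 n(n-1) - n + 4) / ((n+1)(n+2)) * a_n; check: a_0 = 1, a_1 = -1, a_2 = 2, a_3 = -1/2, a_4 = 1, a_5 = -13/40


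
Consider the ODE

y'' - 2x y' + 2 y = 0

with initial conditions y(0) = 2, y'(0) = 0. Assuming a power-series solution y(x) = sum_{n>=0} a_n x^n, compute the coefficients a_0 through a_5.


Ansatz: y(x) = sum_{n>=0} a_n x^n, so y'(x) = sum_{n>=1} n a_n x^(n-1) and y''(x) = sum_{n>=2} n(n-1) a_n x^(n-2).
Substitute into P(x) y'' + Q(x) y' + R(x) y = 0 with P(x) = 1, Q(x) = -2x, R(x) = 2, and match powers of x.
Initial conditions: a_0 = 2, a_1 = 0.
Setting the coefficient of each power of x to zero and solving order by order (substituting the coefficients already found):
  x^0: 2 a_2 + 2 a_0 = 0  ->  2 a_2 = -2 a_0 = -4  ->  a_2 = -2
  x^1: 6 a_3 = 0  ->  a_3 = 0
  x^2: 12 a_4 - 2 a_2 = 0  ->  12 a_4 = 2 a_2 = -4  ->  a_4 = -1/3
  x^3: 20 a_5 - 4 a_3 = 0  ->  20 a_5 = 4 a_3 = 0  ->  a_5 = 0
Truncated series: y(x) = 2 - 2 x^2 - (1/3) x^4 + O(x^6).

a_0 = 2; a_1 = 0; a_2 = -2; a_3 = 0; a_4 = -1/3; a_5 = 0


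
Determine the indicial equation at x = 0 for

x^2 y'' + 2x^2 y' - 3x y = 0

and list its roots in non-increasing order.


Divide by x^2 to reach normal form y'' + P_1(x) y' + P_2(x) y = 0 with P_1(x) = 2 and P_2(x) = -3/x.
x = 0 is a singular point because the y-coefficient -3/x has a pole at x = 0.
It is a regular singular point because x P_1(x) = p(x) = 2x and x^2 P_2(x) = q(x) = -3x are polynomials, hence analytic at x = 0.
p(0) = 0,  q(0) = 0.
Indicial equation: r(r-1) + p(0) r + q(0) = 0, i.e. r^2 + (p(0) - 1) r + q(0) = 0, i.e. r^2 - 1 r = 0.
Discriminant: (-1)^2 - 4(0) = 1, so r = (1 ± 1)/2.
Solving: r_1 = 1, r_2 = 0.

indicial: r^2 - 1 r = 0; roots r_1 = 1, r_2 = 0


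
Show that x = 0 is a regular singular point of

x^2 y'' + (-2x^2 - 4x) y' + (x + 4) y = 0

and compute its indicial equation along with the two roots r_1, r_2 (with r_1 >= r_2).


Divide by x^2 to reach normal form y'' + P_1(x) y' + P_2(x) y = 0 with P_1(x) = -2 - 4/x and P_2(x) = 1/x + 4/x^2.
x = 0 is a singular point because the y'-coefficient -2 - 4/x has a pole at x = 0 and the y-coefficient 1/x + 4/x^2 has a pole at x = 0.
It is a regular singular point because x P_1(x) = p(x) = -2x - 4 and x^2 P_2(x) = q(x) = x + 4 are polynomials, hence analytic at x = 0.
p(0) = -4,  q(0) = 4.
Indicial equation: r(r-1) + p(0) r + q(0) = 0, i.e. r^2 + (p(0) - 1) r + q(0) = 0, i.e. r^2 - 5 r + 4 = 0.
Discriminant: (-5)^2 - 4(4) = 9, so r = (5 ± 3)/2.
Solving: r_1 = 4, r_2 = 1.

indicial: r^2 - 5 r + 4 = 0; roots r_1 = 4, r_2 = 1


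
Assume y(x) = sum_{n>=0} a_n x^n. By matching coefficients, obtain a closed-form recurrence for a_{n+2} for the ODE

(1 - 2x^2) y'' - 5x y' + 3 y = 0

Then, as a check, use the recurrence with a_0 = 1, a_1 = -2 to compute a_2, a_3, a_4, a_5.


Substitute y = sum_n a_n x^n.
(1 - 2 x^2) y'' contributes (n+2)(n+1) a_{n+2} - 2 n(n-1) a_n at x^n.
-5 x y'(x) contributes -5 n a_n at x^n.
3 y(x) contributes 3 a_n at x^n.
Matching x^n: (n+2)(n+1) a_{n+2} + (-2 n(n-1) - 5 n + 3) a_n = 0.
Thus a_{n+2} = (2 n(n-1) + 5 n - 3) / ((n+1)(n+2)) * a_n.

Check with a_0 = 1, a_1 = -2 (apply the recurrence for n = 0, 1, 2, 3): a_0 = 1, a_1 = -2, a_2 = -3/2, a_3 = -2/3, a_4 = -11/8, a_5 = -4/5.

a_(n+2) = (2 n(n-1) + 5 n - 3) / ((n+1)(n+2)) * a_n; check: a_0 = 1, a_1 = -2, a_2 = -3/2, a_3 = -2/3, a_4 = -11/8, a_5 = -4/5


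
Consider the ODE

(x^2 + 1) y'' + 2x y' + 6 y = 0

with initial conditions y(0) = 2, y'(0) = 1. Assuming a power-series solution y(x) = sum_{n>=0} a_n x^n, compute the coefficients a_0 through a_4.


Ansatz: y(x) = sum_{n>=0} a_n x^n, so y'(x) = sum_{n>=1} n a_n x^(n-1) and y''(x) = sum_{n>=2} n(n-1) a_n x^(n-2).
Substitute into P(x) y'' + Q(x) y' + R(x) y = 0 with P(x) = x^2 + 1, Q(x) = 2x, R(x) = 6, and match powers of x.
Initial conditions: a_0 = 2, a_1 = 1.
Setting the coefficient of each power of x to zero and solving order by order (substituting the coefficients already found):
  x^0: 2 a_2 + 6 a_0 = 0  ->  2 a_2 = -6 a_0 = -12  ->  a_2 = -6
  x^1: 6 a_3 + 8 a_1 = 0  ->  6 a_3 = -8 a_1 = -8  ->  a_3 = -4/3
  x^2: 12 a_4 + 12 a_2 = 0  ->  12 a_4 = -12 a_2 = 72  ->  a_4 = 6
Truncated series: y(x) = 2 + x - 6 x^2 - (4/3) x^3 + 6 x^4 + O(x^5).

a_0 = 2; a_1 = 1; a_2 = -6; a_3 = -4/3; a_4 = 6


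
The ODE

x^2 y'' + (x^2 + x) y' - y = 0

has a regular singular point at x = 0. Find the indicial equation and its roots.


Divide by x^2 to reach normal form y'' + P_1(x) y' + P_2(x) y = 0 with P_1(x) = 1 + 1/x and P_2(x) = -1/x^2.
x = 0 is a singular point because the y'-coefficient 1 + 1/x has a pole at x = 0 and the y-coefficient -1/x^2 has a pole at x = 0.
It is a regular singular point because x P_1(x) = p(x) = x + 1 and x^2 P_2(x) = q(x) = -1 are polynomials, hence analytic at x = 0.
p(0) = 1,  q(0) = -1.
Indicial equation: r(r-1) + p(0) r + q(0) = 0, i.e. r^2 + (p(0) - 1) r + q(0) = 0, i.e. r^2 - 1 = 0.
Discriminant: (0)^2 - 4(-1) = 4, so r = (0 ± 2)/2.
Solving: r_1 = 1, r_2 = -1.

indicial: r^2 - 1 = 0; roots r_1 = 1, r_2 = -1


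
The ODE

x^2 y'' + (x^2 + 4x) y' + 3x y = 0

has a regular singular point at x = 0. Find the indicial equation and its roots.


Divide by x^2 to reach normal form y'' + P_1(x) y' + P_2(x) y = 0 with P_1(x) = 1 + 4/x and P_2(x) = 3/x.
x = 0 is a singular point because the y'-coefficient 1 + 4/x has a pole at x = 0 and the y-coefficient 3/x has a pole at x = 0.
It is a regular singular point because x P_1(x) = p(x) = x + 4 and x^2 P_2(x) = q(x) = 3x are polynomials, hence analytic at x = 0.
p(0) = 4,  q(0) = 0.
Indicial equation: r(r-1) + p(0) r + q(0) = 0, i.e. r^2 + (p(0) - 1) r + q(0) = 0, i.e. r^2 + 3 r = 0.
Discriminant: (3)^2 - 4(0) = 9, so r = (-3 ± 3)/2.
Solving: r_1 = 0, r_2 = -3.

indicial: r^2 + 3 r = 0; roots r_1 = 0, r_2 = -3


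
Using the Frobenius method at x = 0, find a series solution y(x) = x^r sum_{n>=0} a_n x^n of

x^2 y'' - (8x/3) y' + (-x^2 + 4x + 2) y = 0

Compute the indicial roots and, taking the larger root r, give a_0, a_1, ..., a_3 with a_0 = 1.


Write in Frobenius form y'' + (p(x)/x) y' + (q(x)/x^2) y = 0:
  p(x) = -8/3,  q(x) = -x^2 + 4x + 2.
Indicial equation: r(r-1) + (-8/3) r + (2) = 0 -> roots r_1 = 3, r_2 = 2/3.
Take r = r_1 = 3. Let y(x) = x^r sum_{n>=0} a_n x^n with a_0 = 1.
Substitute y = x^r sum a_n x^n and match x^{r+n}. The recurrence is
  D(n) a_n + 4 a_{n-1} - 1 a_{n-2} = 0,  where D(n) = (r+n)(r+n-1) + (-8/3)(r+n) + (2).
  a_n = [-4 a_{n-1} + 1 a_{n-2}] / D(n).
Since the indicial polynomial factors as (r - r_1)(r - r_2), D(n) = (r_1 + n - r_1)(r_1 + n - r_2) = n(n + 7/3).
Evaluating step by step (a_0 = 1):
  n = 1: D(1) = 1(1 + 7/3) = 10/3; numerator = -4(1) = -4; a_1 = (-4)/(10/3) = -6/5
  n = 2: D(2) = 2(2 + 7/3) = 26/3; numerator = -4(-6/5) + 1(1) = 29/5; a_2 = (29/5)/(26/3) = 87/130
  n = 3: D(3) = 3(3 + 7/3) = 16; numerator = -4(87/130) + 1(-6/5) = -252/65; a_3 = (-252/65)/(16) = -63/260

r = 3; a_0 = 1; a_1 = -6/5; a_2 = 87/130; a_3 = -63/260


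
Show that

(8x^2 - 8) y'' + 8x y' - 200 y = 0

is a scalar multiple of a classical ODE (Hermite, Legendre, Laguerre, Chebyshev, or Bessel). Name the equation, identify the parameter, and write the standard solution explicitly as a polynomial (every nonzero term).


All three coefficients share the factor -8; dividing through by -8 gives  (1 - x^2) y'' - x y' + 25 y = 0.
This matches the Chebyshev equation (1 - x^2) y'' - x y' + n^2 y = 0 (note the -x y' term, not -2x y') with n^2 = 25, so n = 5; the polynomial solution is T_5(x).
With y = sum_k a_k x^k, matching x^k gives (k+2)(k+1) a_{k+2} = (k^2 - n^2) a_k = (k - 5)(k + 5) a_k. The right side vanishes at k = 5, so the series with the parity of 5 terminates at degree 5.
Standard normalization: leading coefficient of T_n is 2^(n-1), so a_5 = 2^4 = 16. Work downward with a_k = (k+1)(k+2) a_{k+2} / ((k - 5)(k + 5)):
  a_3 = (4)(5)(16) / ((3 - 5)(3 + 5)) = 320/(-16) = -20
  a_1 = (2)(3)(-20) / ((1 - 5)(1 + 5)) = -120/(-24) = 5
Hence T_5(x) = 16 x^5 - 20 x^3 + 5 x.

T_5(x); series = 16 x^5 - 20 x^3 + 5 x


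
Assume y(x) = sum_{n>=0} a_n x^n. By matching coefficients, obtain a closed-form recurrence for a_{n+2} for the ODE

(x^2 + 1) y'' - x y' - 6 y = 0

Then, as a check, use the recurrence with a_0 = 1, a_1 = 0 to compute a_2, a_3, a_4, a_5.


Substitute y = sum_n a_n x^n.
(1 + 1 x^2) y'' contributes (n+2)(n+1) a_{n+2} + n(n-1) a_n at x^n.
-x y'(x) contributes -n a_n at x^n.
-6 y(x) contributes -6 a_n at x^n.
Matching x^n: (n+2)(n+1) a_{n+2} + (n(n-1) - n - 6) a_n = 0.
Thus a_{n+2} = (-n(n-1) + n + 6) / ((n+1)(n+2)) * a_n.

Check with a_0 = 1, a_1 = 0 (apply the recurrence for n = 0, 1, 2, 3): a_0 = 1, a_1 = 0, a_2 = 3, a_3 = 0, a_4 = 3/2, a_5 = 0.

a_(n+2) = (-n(n-1) + n + 6) / ((n+1)(n+2)) * a_n; check: a_0 = 1, a_1 = 0, a_2 = 3, a_3 = 0, a_4 = 3/2, a_5 = 0


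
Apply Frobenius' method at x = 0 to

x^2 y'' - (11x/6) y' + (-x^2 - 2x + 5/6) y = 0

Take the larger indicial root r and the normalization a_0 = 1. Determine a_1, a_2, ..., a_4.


Write in Frobenius form y'' + (p(x)/x) y' + (q(x)/x^2) y = 0:
  p(x) = -11/6,  q(x) = -x^2 - 2x + 5/6.
Indicial equation: r(r-1) + (-11/6) r + (5/6) = 0 -> roots r_1 = 5/2, r_2 = 1/3.
Take r = r_1 = 5/2. Let y(x) = x^r sum_{n>=0} a_n x^n with a_0 = 1.
Substitute y = x^r sum a_n x^n and match x^{r+n}. The recurrence is
  D(n) a_n - 2 a_{n-1} - 1 a_{n-2} = 0,  where D(n) = (r+n)(r+n-1) + (-11/6)(r+n) + (5/6).
  a_n = [2 a_{n-1} + 1 a_{n-2}] / D(n).
Since the indicial polynomial factors as (r - r_1)(r - r_2), D(n) = (r_1 + n - r_1)(r_1 + n - r_2) = n(n + 13/6).
Evaluating step by step (a_0 = 1):
  n = 1: D(1) = 1(1 + 13/6) = 19/6; numerator = 2(1) = 2; a_1 = (2)/(19/6) = 12/19
  n = 2: D(2) = 2(2 + 13/6) = 25/3; numerator = 2(12/19) + 1(1) = 43/19; a_2 = (43/19)/(25/3) = 129/475
  n = 3: D(3) = 3(3 + 13/6) = 31/2; numerator = 2(129/475) + 1(12/19) = 558/475; a_3 = (558/475)/(31/2) = 36/475
  n = 4: D(4) = 4(4 + 13/6) = 74/3; numerator = 2(36/475) + 1(129/475) = 201/475; a_4 = (201/475)/(74/3) = 603/35150

r = 5/2; a_0 = 1; a_1 = 12/19; a_2 = 129/475; a_3 = 36/475; a_4 = 603/35150


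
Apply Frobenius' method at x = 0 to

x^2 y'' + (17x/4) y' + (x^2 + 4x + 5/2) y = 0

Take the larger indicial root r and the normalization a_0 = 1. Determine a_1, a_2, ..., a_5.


Write in Frobenius form y'' + (p(x)/x) y' + (q(x)/x^2) y = 0:
  p(x) = 17/4,  q(x) = x^2 + 4x + 5/2.
Indicial equation: r(r-1) + (17/4) r + (5/2) = 0 -> roots r_1 = -5/4, r_2 = -2.
Take r = r_1 = -5/4. Let y(x) = x^r sum_{n>=0} a_n x^n with a_0 = 1.
Substitute y = x^r sum a_n x^n and match x^{r+n}. The recurrence is
  D(n) a_n + 4 a_{n-1} + 1 a_{n-2} = 0,  where D(n) = (r+n)(r+n-1) + (17/4)(r+n) + (5/2).
  a_n = [-4 a_{n-1} - 1 a_{n-2}] / D(n).
Since the indicial polynomial factors as (r - r_1)(r - r_2), D(n) = (r_1 + n - r_1)(r_1 + n - r_2) = n(n + 3/4).
Evaluating step by step (a_0 = 1):
  n = 1: D(1) = 1(1 + 3/4) = 7/4; numerator = -4(1) = -4; a_1 = (-4)/(7/4) = -16/7
  n = 2: D(2) = 2(2 + 3/4) = 11/2; numerator = -4(-16/7) - 1(1) = 57/7; a_2 = (57/7)/(11/2) = 114/77
  n = 3: D(3) = 3(3 + 3/4) = 45/4; numerator = -4(114/77) - 1(-16/7) = -40/11; a_3 = (-40/11)/(45/4) = -32/99
  n = 4: D(4) = 4(4 + 3/4) = 19; numerator = -4(-32/99) - 1(114/77) = -130/693; a_4 = (-130/693)/(19) = -130/13167
  n = 5: D(5) = 5(5 + 3/4) = 115/4; numerator = -4(-130/13167) - 1(-32/99) = 1592/4389; a_5 = (1592/4389)/(115/4) = 6368/504735

r = -5/4; a_0 = 1; a_1 = -16/7; a_2 = 114/77; a_3 = -32/99; a_4 = -130/13167; a_5 = 6368/504735


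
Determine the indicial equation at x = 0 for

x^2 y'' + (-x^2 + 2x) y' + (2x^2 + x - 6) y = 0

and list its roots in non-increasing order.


Divide by x^2 to reach normal form y'' + P_1(x) y' + P_2(x) y = 0 with P_1(x) = -1 + 2/x and P_2(x) = 2 + 1/x - 6/x^2.
x = 0 is a singular point because the y'-coefficient -1 + 2/x has a pole at x = 0 and the y-coefficient 2 + 1/x - 6/x^2 has a pole at x = 0.
It is a regular singular point because x P_1(x) = p(x) = 2 - x and x^2 P_2(x) = q(x) = 2x^2 + x - 6 are polynomials, hence analytic at x = 0.
p(0) = 2,  q(0) = -6.
Indicial equation: r(r-1) + p(0) r + q(0) = 0, i.e. r^2 + (p(0) - 1) r + q(0) = 0, i.e. r^2 + 1 r - 6 = 0.
Discriminant: (1)^2 - 4(-6) = 25, so r = (-1 ± 5)/2.
Solving: r_1 = 2, r_2 = -3.

indicial: r^2 + 1 r - 6 = 0; roots r_1 = 2, r_2 = -3


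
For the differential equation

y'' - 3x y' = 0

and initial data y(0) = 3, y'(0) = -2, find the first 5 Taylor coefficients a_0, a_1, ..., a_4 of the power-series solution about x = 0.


Ansatz: y(x) = sum_{n>=0} a_n x^n, so y'(x) = sum_{n>=1} n a_n x^(n-1) and y''(x) = sum_{n>=2} n(n-1) a_n x^(n-2).
Substitute into P(x) y'' + Q(x) y' + R(x) y = 0 with P(x) = 1, Q(x) = -3x, R(x) = 0, and match powers of x.
Initial conditions: a_0 = 3, a_1 = -2.
Setting the coefficient of each power of x to zero and solving order by order (substituting the coefficients already found):
  x^0: 2 a_2 = 0  ->  a_2 = 0
  x^1: 6 a_3 - 3 a_1 = 0  ->  6 a_3 = 3 a_1 = -6  ->  a_3 = -1
  x^2: 12 a_4 - 6 a_2 = 0  ->  12 a_4 = 6 a_2 = 0  ->  a_4 = 0
Truncated series: y(x) = 3 - 2 x - x^3 + O(x^5).

a_0 = 3; a_1 = -2; a_2 = 0; a_3 = -1; a_4 = 0


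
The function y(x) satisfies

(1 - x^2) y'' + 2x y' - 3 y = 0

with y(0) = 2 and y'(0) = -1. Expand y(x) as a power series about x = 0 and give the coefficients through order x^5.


Ansatz: y(x) = sum_{n>=0} a_n x^n, so y'(x) = sum_{n>=1} n a_n x^(n-1) and y''(x) = sum_{n>=2} n(n-1) a_n x^(n-2).
Substitute into P(x) y'' + Q(x) y' + R(x) y = 0 with P(x) = 1 - x^2, Q(x) = 2x, R(x) = -3, and match powers of x.
Initial conditions: a_0 = 2, a_1 = -1.
Setting the coefficient of each power of x to zero and solving order by order (substituting the coefficients already found):
  x^0: 2 a_2 - 3 a_0 = 0  ->  2 a_2 = 3 a_0 = 6  ->  a_2 = 3
  x^1: 6 a_3 - a_1 = 0  ->  6 a_3 = a_1 = -1  ->  a_3 = -1/6
  x^2: 12 a_4 - a_2 = 0  ->  12 a_4 = a_2 = 3  ->  a_4 = 1/4
  x^3: 20 a_5 - 3 a_3 = 0  ->  20 a_5 = 3 a_3 = -1/2  ->  a_5 = -1/40
Truncated series: y(x) = 2 - x + 3 x^2 - (1/6) x^3 + (1/4) x^4 - (1/40) x^5 + O(x^6).

a_0 = 2; a_1 = -1; a_2 = 3; a_3 = -1/6; a_4 = 1/4; a_5 = -1/40


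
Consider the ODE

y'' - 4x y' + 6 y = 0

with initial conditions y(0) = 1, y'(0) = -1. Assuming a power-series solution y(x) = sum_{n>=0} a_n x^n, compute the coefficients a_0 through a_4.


Ansatz: y(x) = sum_{n>=0} a_n x^n, so y'(x) = sum_{n>=1} n a_n x^(n-1) and y''(x) = sum_{n>=2} n(n-1) a_n x^(n-2).
Substitute into P(x) y'' + Q(x) y' + R(x) y = 0 with P(x) = 1, Q(x) = -4x, R(x) = 6, and match powers of x.
Initial conditions: a_0 = 1, a_1 = -1.
Setting the coefficient of each power of x to zero and solving order by order (substituting the coefficients already found):
  x^0: 2 a_2 + 6 a_0 = 0  ->  2 a_2 = -6 a_0 = -6  ->  a_2 = -3
  x^1: 6 a_3 + 2 a_1 = 0  ->  6 a_3 = -2 a_1 = 2  ->  a_3 = 1/3
  x^2: 12 a_4 - 2 a_2 = 0  ->  12 a_4 = 2 a_2 = -6  ->  a_4 = -1/2
Truncated series: y(x) = 1 - x - 3 x^2 + (1/3) x^3 - (1/2) x^4 + O(x^5).

a_0 = 1; a_1 = -1; a_2 = -3; a_3 = 1/3; a_4 = -1/2


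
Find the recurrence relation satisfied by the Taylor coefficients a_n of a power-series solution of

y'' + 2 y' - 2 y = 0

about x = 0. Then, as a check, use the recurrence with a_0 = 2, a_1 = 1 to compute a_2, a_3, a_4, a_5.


Substitute y = sum_n a_n x^n.
y''(x) has coefficient (n+2)(n+1) a_{n+2} at x^n;
2 y'(x) has coefficient 2 (n+1) a_{n+1} at x^n;
-2 y(x) has coefficient -2 a_n at x^n.
Matching x^n: (n+2)(n+1) a_{n+2} + 2 (n+1) a_{n+1} - 2 a_n = 0.
Thus a_{n+2} = [-2 (n+1) a_{n+1} + 2 a_n] / ((n+1)(n+2)).

Check with a_0 = 2, a_1 = 1 (apply the recurrence for n = 0, 1, 2, 3): a_0 = 2, a_1 = 1, a_2 = 1, a_3 = -1/3, a_4 = 1/3, a_5 = -1/6.

a_(n+2) = [-2 (n+1) a_(n+1) + 2 a_n] / ((n+1)(n+2)); check: a_0 = 2, a_1 = 1, a_2 = 1, a_3 = -1/3, a_4 = 1/3, a_5 = -1/6


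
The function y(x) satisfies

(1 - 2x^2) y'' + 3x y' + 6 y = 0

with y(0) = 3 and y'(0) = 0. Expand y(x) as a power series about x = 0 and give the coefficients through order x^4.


Ansatz: y(x) = sum_{n>=0} a_n x^n, so y'(x) = sum_{n>=1} n a_n x^(n-1) and y''(x) = sum_{n>=2} n(n-1) a_n x^(n-2).
Substitute into P(x) y'' + Q(x) y' + R(x) y = 0 with P(x) = 1 - 2x^2, Q(x) = 3x, R(x) = 6, and match powers of x.
Initial conditions: a_0 = 3, a_1 = 0.
Setting the coefficient of each power of x to zero and solving order by order (substituting the coefficients already found):
  x^0: 2 a_2 + 6 a_0 = 0  ->  2 a_2 = -6 a_0 = -18  ->  a_2 = -9
  x^1: 6 a_3 + 9 a_1 = 0  ->  6 a_3 = -9 a_1 = 0  ->  a_3 = 0
  x^2: 12 a_4 + 8 a_2 = 0  ->  12 a_4 = -8 a_2 = 72  ->  a_4 = 6
Truncated series: y(x) = 3 - 9 x^2 + 6 x^4 + O(x^5).

a_0 = 3; a_1 = 0; a_2 = -9; a_3 = 0; a_4 = 6


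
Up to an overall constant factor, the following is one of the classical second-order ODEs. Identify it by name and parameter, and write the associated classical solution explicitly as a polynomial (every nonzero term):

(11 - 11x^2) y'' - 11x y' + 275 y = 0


All three coefficients share the factor 11; dividing through by 11 gives  (1 - x^2) y'' - x y' + 25 y = 0.
This matches the Chebyshev equation (1 - x^2) y'' - x y' + n^2 y = 0 (note the -x y' term, not -2x y') with n^2 = 25, so n = 5; the polynomial solution is T_5(x).
With y = sum_k a_k x^k, matching x^k gives (k+2)(k+1) a_{k+2} = (k^2 - n^2) a_k = (k - 5)(k + 5) a_k. The right side vanishes at k = 5, so the series with the parity of 5 terminates at degree 5.
Standard normalization: leading coefficient of T_n is 2^(n-1), so a_5 = 2^4 = 16. Work downward with a_k = (k+1)(k+2) a_{k+2} / ((k - 5)(k + 5)):
  a_3 = (4)(5)(16) / ((3 - 5)(3 + 5)) = 320/(-16) = -20
  a_1 = (2)(3)(-20) / ((1 - 5)(1 + 5)) = -120/(-24) = 5
Hence T_5(x) = 16 x^5 - 20 x^3 + 5 x.

T_5(x); series = 16 x^5 - 20 x^3 + 5 x


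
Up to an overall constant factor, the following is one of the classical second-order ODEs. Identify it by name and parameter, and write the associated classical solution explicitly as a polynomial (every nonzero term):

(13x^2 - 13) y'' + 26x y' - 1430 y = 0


All three coefficients share the factor -13; dividing through by -13 gives  (1 - x^2) y'' - 2x y' + 110 y = 0.
This matches the Legendre equation (1 - x^2) y'' - 2x y' + n(n+1) y = 0 (note the -2x y' term) with n(n+1) = 110, so n = 10; the polynomial solution is P_10(x).
With y = sum_k a_k x^k, matching x^k gives (k+2)(k+1) a_{k+2} = [k(k+1) - n(n+1)] a_k = (k - 10)(k + 11) a_k. The right side vanishes at k = 10, so the series with the parity of 10 terminates at degree 10.
Standard normalization (P_n(1) = 1): leading coefficient (2n)!/(2^n (n!)^2) = 2432902008176640000/(1024*13168189440000) = 46189/256, so a_10 = 46189/256. Work downward with a_k = (k+1)(k+2) a_{k+2} / ((k - 10)(k + 11)):
  a_8 = (9)(10)(46189/256) / ((8 - 10)(8 + 11)) = (2078505/128)/(-38) = -109395/256
  a_6 = (7)(8)(-109395/256) / ((6 - 10)(6 + 11)) = (-765765/32)/(-68) = 45045/128
  a_4 = (5)(6)(45045/128) / ((4 - 10)(4 + 11)) = (675675/64)/(-90) = -15015/128
  a_2 = (3)(4)(-15015/128) / ((2 - 10)(2 + 11)) = (-45045/32)/(-104) = 3465/256
  a_0 = (1)(2)(3465/256) / ((0 - 10)(0 + 11)) = (3465/128)/(-110) = -63/256
Hence P_10(x) = 46189 x^10/256 - 109395 x^8/256 + 45045 x^6/128 - 15015 x^4/128 + 3465 x^2/256 - 63/256.

P_10(x); series = 46189 x^10/256 - 109395 x^8/256 + 45045 x^6/128 - 15015 x^4/128 + 3465 x^2/256 - 63/256


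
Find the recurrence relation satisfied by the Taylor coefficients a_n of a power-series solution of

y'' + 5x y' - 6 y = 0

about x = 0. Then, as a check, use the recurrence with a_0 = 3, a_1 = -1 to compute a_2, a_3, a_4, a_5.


Substitute y = sum_n a_n x^n.
y''(x) has coefficient (n+2)(n+1) a_{n+2} at x^n;
5 x y'(x) has coefficient 5 n a_n at x^n (shift);
-6 y(x) has coefficient -6 a_n at x^n.
Matching x^n: (n+2)(n+1) a_{n+2} + (5n - 6) a_n = 0.
Thus a_{n+2} = (-5n + 6) / ((n+1)(n+2)) * a_n.

Check with a_0 = 3, a_1 = -1 (apply the recurrence for n = 0, 1, 2, 3): a_0 = 3, a_1 = -1, a_2 = 9, a_3 = -1/6, a_4 = -3, a_5 = 3/40.

a_(n+2) = (-5n + 6) / ((n+1)(n+2)) * a_n; check: a_0 = 3, a_1 = -1, a_2 = 9, a_3 = -1/6, a_4 = -3, a_5 = 3/40


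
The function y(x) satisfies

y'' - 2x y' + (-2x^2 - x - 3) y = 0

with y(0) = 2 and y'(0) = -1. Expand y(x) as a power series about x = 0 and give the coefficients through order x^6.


Ansatz: y(x) = sum_{n>=0} a_n x^n, so y'(x) = sum_{n>=1} n a_n x^(n-1) and y''(x) = sum_{n>=2} n(n-1) a_n x^(n-2).
Substitute into P(x) y'' + Q(x) y' + R(x) y = 0 with P(x) = 1, Q(x) = -2x, R(x) = -2x^2 - x - 3, and match powers of x.
Initial conditions: a_0 = 2, a_1 = -1.
Setting the coefficient of each power of x to zero and solving order by order (substituting the coefficients already found):
  x^0: 2 a_2 - 3 a_0 = 0  ->  2 a_2 = 3 a_0 = 6  ->  a_2 = 3
  x^1: 6 a_3 - 5 a_1 - a_0 = 0  ->  6 a_3 = 5 a_1 + a_0 = -3  ->  a_3 = -1/2
  x^2: 12 a_4 - 7 a_2 - a_1 - 2 a_0 = 0  ->  12 a_4 = 7 a_2 + a_1 + 2 a_0 = 24  ->  a_4 = 2
  x^3: 20 a_5 - 9 a_3 - a_2 - 2 a_1 = 0  ->  20 a_5 = 9 a_3 + a_2 + 2 a_1 = -7/2  ->  a_5 = -7/40
  x^4: 30 a_6 - 11 a_4 - a_3 - 2 a_2 = 0  ->  30 a_6 = 11 a_4 + a_3 + 2 a_2 = 55/2  ->  a_6 = 11/12
Truncated series: y(x) = 2 - x + 3 x^2 - (1/2) x^3 + 2 x^4 - (7/40) x^5 + (11/12) x^6 + O(x^7).

a_0 = 2; a_1 = -1; a_2 = 3; a_3 = -1/2; a_4 = 2; a_5 = -7/40; a_6 = 11/12


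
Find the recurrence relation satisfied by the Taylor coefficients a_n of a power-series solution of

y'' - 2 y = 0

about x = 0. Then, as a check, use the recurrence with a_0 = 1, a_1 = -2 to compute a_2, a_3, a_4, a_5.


Substitute y = sum_n a_n x^n into y'' + (const) y = 0.
y''(x) = sum_{n>=0} (n+2)(n+1) a_{n+2} x^n.
The ODE becomes sum_n [(n+2)(n+1) a_{n+2} - 2 a_n] x^n = 0.
Setting each coefficient to zero gives the recurrence:
  (n+2)(n+1) a_{n+2} - 2 a_n = 0,
  a_{n+2} = 2 / ((n+1)(n+2)) a_n.

Check with a_0 = 1, a_1 = -2 (apply the recurrence for n = 0, 1, 2, 3): a_0 = 1, a_1 = -2, a_2 = 1, a_3 = -2/3, a_4 = 1/6, a_5 = -1/15.

a_{n+2} = 2/((n+1)(n+2)) * a_n; check: a_0 = 1, a_1 = -2, a_2 = 1, a_3 = -2/3, a_4 = 1/6, a_5 = -1/15


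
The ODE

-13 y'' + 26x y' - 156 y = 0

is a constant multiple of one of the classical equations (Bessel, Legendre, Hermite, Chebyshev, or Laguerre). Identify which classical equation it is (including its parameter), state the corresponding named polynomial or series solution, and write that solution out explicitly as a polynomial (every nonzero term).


All three coefficients share the factor -13; dividing through by -13 gives  y'' - 2x y' + 12 y = 0.
This matches the Hermite equation y'' - 2x y' + 2n y = 0 with 2n = 12, so n = 6; the polynomial solution is H_6(x).
With y = sum_k a_k x^k, matching x^k gives (k+2)(k+1) a_{k+2} = 2(k - n) a_k = 2(k - 6) a_k. The right side vanishes at k = 6, so the series with the parity of 6 terminates at degree 6.
Standard normalization: leading coefficient of H_n is 2^n, so a_6 = 2^6 = 64. Work downward with a_k = (k+1)(k+2) a_{k+2} / (2(k - n)):
  a_4 = (5)(6)(64) / (2(4 - 6)) = 1920/(-4) = -480
  a_2 = (3)(4)(-480) / (2(2 - 6)) = -5760/(-8) = 720
  a_0 = (1)(2)(720) / (2(0 - 6)) = 1440/(-12) = -120
Hence H_6(x) = 64 x^6 - 480 x^4 + 720 x^2 - 120.

H_6(x); series = 64 x^6 - 480 x^4 + 720 x^2 - 120


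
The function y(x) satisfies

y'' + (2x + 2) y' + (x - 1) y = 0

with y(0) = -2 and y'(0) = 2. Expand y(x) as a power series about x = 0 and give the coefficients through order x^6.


Ansatz: y(x) = sum_{n>=0} a_n x^n, so y'(x) = sum_{n>=1} n a_n x^(n-1) and y''(x) = sum_{n>=2} n(n-1) a_n x^(n-2).
Substitute into P(x) y'' + Q(x) y' + R(x) y = 0 with P(x) = 1, Q(x) = 2x + 2, R(x) = x - 1, and match powers of x.
Initial conditions: a_0 = -2, a_1 = 2.
Setting the coefficient of each power of x to zero and solving order by order (substituting the coefficients already found):
  x^0: 2 a_2 + 2 a_1 - a_0 = 0  ->  2 a_2 = -2 a_1 + a_0 = -6  ->  a_2 = -3
  x^1: 6 a_3 + 4 a_2 + a_1 + a_0 = 0  ->  6 a_3 = -4 a_2 - a_1 - a_0 = 12  ->  a_3 = 2
  x^2: 12 a_4 + 6 a_3 + 3 a_2 + a_1 = 0  ->  12 a_4 = -6 a_3 - 3 a_2 - a_1 = -5  ->  a_4 = -5/12
  x^3: 20 a_5 + 8 a_4 + 5 a_3 + a_2 = 0  ->  20 a_5 = -8 a_4 - 5 a_3 - a_2 = -11/3  ->  a_5 = -11/60
  x^4: 30 a_6 + 10 a_5 + 7 a_4 + a_3 = 0  ->  30 a_6 = -10 a_5 - 7 a_4 - a_3 = 11/4  ->  a_6 = 11/120
Truncated series: y(x) = -2 + 2 x - 3 x^2 + 2 x^3 - (5/12) x^4 - (11/60) x^5 + (11/120) x^6 + O(x^7).

a_0 = -2; a_1 = 2; a_2 = -3; a_3 = 2; a_4 = -5/12; a_5 = -11/60; a_6 = 11/120


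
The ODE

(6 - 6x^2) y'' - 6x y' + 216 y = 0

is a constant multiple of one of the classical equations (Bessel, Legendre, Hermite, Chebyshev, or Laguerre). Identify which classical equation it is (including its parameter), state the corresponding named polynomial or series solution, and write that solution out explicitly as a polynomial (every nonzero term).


All three coefficients share the factor 6; dividing through by 6 gives  (1 - x^2) y'' - x y' + 36 y = 0.
This matches the Chebyshev equation (1 - x^2) y'' - x y' + n^2 y = 0 (note the -x y' term, not -2x y') with n^2 = 36, so n = 6; the polynomial solution is T_6(x).
With y = sum_k a_k x^k, matching x^k gives (k+2)(k+1) a_{k+2} = (k^2 - n^2) a_k = (k - 6)(k + 6) a_k. The right side vanishes at k = 6, so the series with the parity of 6 terminates at degree 6.
Standard normalization: leading coefficient of T_n is 2^(n-1), so a_6 = 2^5 = 32. Work downward with a_k = (k+1)(k+2) a_{k+2} / ((k - 6)(k + 6)):
  a_4 = (5)(6)(32) / ((4 - 6)(4 + 6)) = 960/(-20) = -48
  a_2 = (3)(4)(-48) / ((2 - 6)(2 + 6)) = -576/(-32) = 18
  a_0 = (1)(2)(18) / ((0 - 6)(0 + 6)) = 36/(-36) = -1
Hence T_6(x) = 32 x^6 - 48 x^4 + 18 x^2 - 1.

T_6(x); series = 32 x^6 - 48 x^4 + 18 x^2 - 1


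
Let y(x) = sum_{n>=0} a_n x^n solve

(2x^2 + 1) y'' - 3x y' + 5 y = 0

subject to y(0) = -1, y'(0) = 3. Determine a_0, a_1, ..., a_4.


Ansatz: y(x) = sum_{n>=0} a_n x^n, so y'(x) = sum_{n>=1} n a_n x^(n-1) and y''(x) = sum_{n>=2} n(n-1) a_n x^(n-2).
Substitute into P(x) y'' + Q(x) y' + R(x) y = 0 with P(x) = 2x^2 + 1, Q(x) = -3x, R(x) = 5, and match powers of x.
Initial conditions: a_0 = -1, a_1 = 3.
Setting the coefficient of each power of x to zero and solving order by order (substituting the coefficients already found):
  x^0: 2 a_2 + 5 a_0 = 0  ->  2 a_2 = -5 a_0 = 5  ->  a_2 = 5/2
  x^1: 6 a_3 + 2 a_1 = 0  ->  6 a_3 = -2 a_1 = -6  ->  a_3 = -1
  x^2: 12 a_4 + 3 a_2 = 0  ->  12 a_4 = -3 a_2 = -15/2  ->  a_4 = -5/8
Truncated series: y(x) = -1 + 3 x + (5/2) x^2 - x^3 - (5/8) x^4 + O(x^5).

a_0 = -1; a_1 = 3; a_2 = 5/2; a_3 = -1; a_4 = -5/8


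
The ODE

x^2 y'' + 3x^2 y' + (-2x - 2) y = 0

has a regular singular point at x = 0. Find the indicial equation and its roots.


Divide by x^2 to reach normal form y'' + P_1(x) y' + P_2(x) y = 0 with P_1(x) = 3 and P_2(x) = -2/x - 2/x^2.
x = 0 is a singular point because the y-coefficient -2/x - 2/x^2 has a pole at x = 0.
It is a regular singular point because x P_1(x) = p(x) = 3x and x^2 P_2(x) = q(x) = -2x - 2 are polynomials, hence analytic at x = 0.
p(0) = 0,  q(0) = -2.
Indicial equation: r(r-1) + p(0) r + q(0) = 0, i.e. r^2 + (p(0) - 1) r + q(0) = 0, i.e. r^2 - 1 r - 2 = 0.
Discriminant: (-1)^2 - 4(-2) = 9, so r = (1 ± 3)/2.
Solving: r_1 = 2, r_2 = -1.

indicial: r^2 - 1 r - 2 = 0; roots r_1 = 2, r_2 = -1


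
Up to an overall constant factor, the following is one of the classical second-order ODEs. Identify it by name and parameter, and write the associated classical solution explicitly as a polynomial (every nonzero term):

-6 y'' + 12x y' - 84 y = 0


All three coefficients share the factor -6; dividing through by -6 gives  y'' - 2x y' + 14 y = 0.
This matches the Hermite equation y'' - 2x y' + 2n y = 0 with 2n = 14, so n = 7; the polynomial solution is H_7(x).
With y = sum_k a_k x^k, matching x^k gives (k+2)(k+1) a_{k+2} = 2(k - n) a_k = 2(k - 7) a_k. The right side vanishes at k = 7, so the series with the parity of 7 terminates at degree 7.
Standard normalization: leading coefficient of H_n is 2^n, so a_7 = 2^7 = 128. Work downward with a_k = (k+1)(k+2) a_{k+2} / (2(k - n)):
  a_5 = (6)(7)(128) / (2(5 - 7)) = 5376/(-4) = -1344
  a_3 = (4)(5)(-1344) / (2(3 - 7)) = -26880/(-8) = 3360
  a_1 = (2)(3)(3360) / (2(1 - 7)) = 20160/(-12) = -1680
Hence H_7(x) = 128 x^7 - 1344 x^5 + 3360 x^3 - 1680 x.

H_7(x); series = 128 x^7 - 1344 x^5 + 3360 x^3 - 1680 x


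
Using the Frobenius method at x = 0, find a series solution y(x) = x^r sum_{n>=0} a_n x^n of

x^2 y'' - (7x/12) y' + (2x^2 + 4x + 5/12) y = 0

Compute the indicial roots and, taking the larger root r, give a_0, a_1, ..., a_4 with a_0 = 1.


Write in Frobenius form y'' + (p(x)/x) y' + (q(x)/x^2) y = 0:
  p(x) = -7/12,  q(x) = 2x^2 + 4x + 5/12.
Indicial equation: r(r-1) + (-7/12) r + (5/12) = 0 -> roots r_1 = 5/4, r_2 = 1/3.
Take r = r_1 = 5/4. Let y(x) = x^r sum_{n>=0} a_n x^n with a_0 = 1.
Substitute y = x^r sum a_n x^n and match x^{r+n}. The recurrence is
  D(n) a_n + 4 a_{n-1} + 2 a_{n-2} = 0,  where D(n) = (r+n)(r+n-1) + (-7/12)(r+n) + (5/12).
  a_n = [-4 a_{n-1} - 2 a_{n-2}] / D(n).
Since the indicial polynomial factors as (r - r_1)(r - r_2), D(n) = (r_1 + n - r_1)(r_1 + n - r_2) = n(n + 11/12).
Evaluating step by step (a_0 = 1):
  n = 1: D(1) = 1(1 + 11/12) = 23/12; numerator = -4(1) = -4; a_1 = (-4)/(23/12) = -48/23
  n = 2: D(2) = 2(2 + 11/12) = 35/6; numerator = -4(-48/23) - 2(1) = 146/23; a_2 = (146/23)/(35/6) = 876/805
  n = 3: D(3) = 3(3 + 11/12) = 47/4; numerator = -4(876/805) - 2(-48/23) = -144/805; a_3 = (-144/805)/(47/4) = -576/37835
  n = 4: D(4) = 4(4 + 11/12) = 59/3; numerator = -4(-576/37835) - 2(876/805) = -696/329; a_4 = (-696/329)/(59/3) = -2088/19411

r = 5/4; a_0 = 1; a_1 = -48/23; a_2 = 876/805; a_3 = -576/37835; a_4 = -2088/19411
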